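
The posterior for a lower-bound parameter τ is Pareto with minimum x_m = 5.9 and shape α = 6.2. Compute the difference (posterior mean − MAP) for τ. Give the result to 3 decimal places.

The Pareto density is strictly decreasing on [x_m, ∞), so the mode is x_m = 5.900.
Mean = α·x_m/(α−1) = 6.2·5.9/5.2 = 7.035.
Difference = 7.035 − 5.900 = 1.135.
Right-skewed posterior ⇒ mode < mean.

1.135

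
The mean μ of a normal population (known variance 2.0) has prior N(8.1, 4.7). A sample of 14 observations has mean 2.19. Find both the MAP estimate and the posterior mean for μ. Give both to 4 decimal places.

MAP = 2.3643; posterior mean = 2.3643

Posterior for μ is Normal. Precision-weighted mean: (1/4.7·8.1 + 14/2.0·2.19) / (1/4.7 + 14/2.0) = 2.3643.
A Normal posterior is symmetric, so mode = mean.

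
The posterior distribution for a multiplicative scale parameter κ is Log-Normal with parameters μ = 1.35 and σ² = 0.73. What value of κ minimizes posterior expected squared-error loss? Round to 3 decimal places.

5.557

Mode = exp(μ − σ²) = exp(0.62) = 1.859.
Mean = exp(μ + σ²/2) = exp(1.715) = 5.557.
Squared-error loss ⇒ the optimal estimator is the posterior mean.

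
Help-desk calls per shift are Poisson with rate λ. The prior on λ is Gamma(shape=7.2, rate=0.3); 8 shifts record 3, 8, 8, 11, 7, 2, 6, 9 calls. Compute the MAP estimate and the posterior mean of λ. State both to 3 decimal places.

MAP = 7.253; posterior mean = 7.373

Σ counts = 54. Posterior: Gamma(shape = 7.2+54 = 61.2, rate = 0.3+8 = 8.3).
Mode = (α−1)/β = 60.2/8.3 = 7.253.
Mean = α/β = 61.2/8.3 = 7.373.
The mean is pulled above the mode by the posterior's right skew.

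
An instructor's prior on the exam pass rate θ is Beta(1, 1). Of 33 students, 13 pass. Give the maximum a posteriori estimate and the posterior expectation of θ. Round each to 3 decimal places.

maximum a posteriori estimate = 0.394, posterior expectation = 0.400

Posterior: Beta(1+13, 1+20) = Beta(14, 21).
Mode = (14−1)/(14+21−2) = 13/33 = 0.394.
With a flat prior the MAP equals the MLE, 13/33.
Mean = 14/(14+21) = 14/35 = 0.400.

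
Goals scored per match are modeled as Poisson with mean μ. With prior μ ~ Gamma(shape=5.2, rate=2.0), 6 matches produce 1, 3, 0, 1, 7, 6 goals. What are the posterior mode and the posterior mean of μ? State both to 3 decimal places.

Σ counts = 18. Posterior: Gamma(shape = 5.2+18 = 23.2, rate = 2.0+6 = 8.0).
Mode = (α−1)/β = 22.2/8.0 = 2.775.
Mean = α/β = 23.2/8.0 = 2.900.

MAP = 2.775; posterior mean = 2.900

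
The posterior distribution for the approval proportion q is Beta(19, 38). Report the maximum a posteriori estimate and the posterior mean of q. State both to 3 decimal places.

Mode = (19−1)/(19+38−2) = 18/55 = 0.327.
Mean = 19/(19+38) = 19/57 = 0.333.
The mean is pulled above the mode by the posterior's right skew.

MAP: 0.327. Posterior mean: 0.333.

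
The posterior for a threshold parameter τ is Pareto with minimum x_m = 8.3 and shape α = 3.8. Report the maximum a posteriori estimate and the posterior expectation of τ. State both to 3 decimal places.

MAP = 8.300, posterior mean = 11.264

The Pareto density is strictly decreasing on [x_m, ∞), so the mode is x_m = 8.300.
Mean = α·x_m/(α−1) = 3.8·8.3/2.8 = 11.264.
The posterior is right-skewed, so the mean exceeds the mode.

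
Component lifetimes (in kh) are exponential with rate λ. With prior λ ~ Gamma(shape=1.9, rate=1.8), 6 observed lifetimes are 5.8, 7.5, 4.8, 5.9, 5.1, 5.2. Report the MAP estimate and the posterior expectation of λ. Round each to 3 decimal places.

Σ times = 34.3. Posterior: Gamma(shape = 1.9+6 = 7.9, rate = 1.8+34.3 = 36.1).
Mode = (α−1)/β = 6.9/36.1 = 0.191.
Mean = α/β = 7.9/36.1 = 0.219.

MAP = 0.191, posterior mean = 0.219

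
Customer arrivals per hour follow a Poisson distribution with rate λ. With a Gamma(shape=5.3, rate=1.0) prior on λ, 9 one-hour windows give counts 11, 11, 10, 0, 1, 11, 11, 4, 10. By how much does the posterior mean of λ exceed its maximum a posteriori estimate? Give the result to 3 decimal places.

Σ counts = 69. Posterior: Gamma(shape = 5.3+69 = 74.3, rate = 1.0+9 = 10.0).
Mode = (α−1)/β = 73.3/10.0 = 7.330.
Mean = α/β = 74.3/10.0 = 7.430.
Difference = 7.430 − 7.330 = 0.100.
Mean > mode: the posterior has a right tail.

0.100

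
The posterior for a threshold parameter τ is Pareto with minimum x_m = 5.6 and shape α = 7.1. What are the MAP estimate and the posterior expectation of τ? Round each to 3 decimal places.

MAP = 5.600; posterior mean = 6.518

The Pareto density is strictly decreasing on [x_m, ∞), so the mode is x_m = 5.600.
Mean = α·x_m/(α−1) = 7.1·5.6/6.1 = 6.518.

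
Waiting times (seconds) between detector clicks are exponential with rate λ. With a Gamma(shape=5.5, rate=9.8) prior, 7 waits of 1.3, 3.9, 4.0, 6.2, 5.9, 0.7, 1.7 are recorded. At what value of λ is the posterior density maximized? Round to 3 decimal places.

Σ times = 23.7. Posterior: Gamma(shape = 5.5+7 = 12.5, rate = 9.8+23.7 = 33.5).
Mode = (α−1)/β = 11.5/33.5 = 0.343.
Mean = α/β = 12.5/33.5 = 0.373.
This is the posterior mode — the MAP estimate.

0.343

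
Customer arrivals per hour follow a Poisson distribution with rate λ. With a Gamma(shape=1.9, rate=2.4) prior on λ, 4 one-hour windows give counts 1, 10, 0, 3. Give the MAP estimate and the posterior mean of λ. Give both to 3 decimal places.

Σ counts = 14. Posterior: Gamma(shape = 1.9+14 = 15.9, rate = 2.4+4 = 6.4).
Mode = (α−1)/β = 14.9/6.4 = 2.328.
Mean = α/β = 15.9/6.4 = 2.484.
The posterior is right-skewed, so the mean exceeds the mode.

MAP: 2.328. Posterior mean: 2.484.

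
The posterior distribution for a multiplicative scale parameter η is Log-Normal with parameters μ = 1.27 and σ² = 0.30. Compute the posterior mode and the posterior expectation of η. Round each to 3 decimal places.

posterior mode = 2.638, posterior expectation = 4.137

Mode = exp(μ − σ²) = exp(0.97) = 2.638.
Mean = exp(μ + σ²/2) = exp(1.420) = 4.137.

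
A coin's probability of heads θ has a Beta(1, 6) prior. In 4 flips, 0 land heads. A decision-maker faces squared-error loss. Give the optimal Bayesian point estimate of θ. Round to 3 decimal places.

Posterior: Beta(1+0, 6+4) = Beta(1, 10).
Since α = 1 ≤ 1 and β > 1, the Beta density is monotone decreasing on [0,1]; the mode is at 0.
Mean = 1/(1+10) = 0.091.
Squared-error loss ⇒ the optimal estimator is the posterior mean.

0.091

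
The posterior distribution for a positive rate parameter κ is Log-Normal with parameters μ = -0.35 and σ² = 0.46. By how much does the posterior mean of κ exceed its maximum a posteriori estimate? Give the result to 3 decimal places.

0.442

Mode = exp(μ − σ²) = exp(-0.81) = 0.445.
Mean = exp(μ + σ²/2) = exp(-0.120) = 0.887.
Difference = 0.887 − 0.445 = 0.442.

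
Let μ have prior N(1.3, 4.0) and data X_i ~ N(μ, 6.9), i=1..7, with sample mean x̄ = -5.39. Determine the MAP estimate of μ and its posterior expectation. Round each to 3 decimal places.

MAP = -4.067, posterior mean = -4.067

Posterior for μ is Normal. Precision-weighted mean: (1/4.0·1.3 + 7/6.9·-5.39) / (1/4.0 + 7/6.9) = -4.067.
A Normal posterior is symmetric, so mode = mean.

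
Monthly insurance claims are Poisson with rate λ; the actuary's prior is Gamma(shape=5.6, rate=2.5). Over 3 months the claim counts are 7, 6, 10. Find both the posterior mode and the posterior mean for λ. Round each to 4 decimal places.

Σ counts = 23. Posterior: Gamma(shape = 5.6+23 = 28.6, rate = 2.5+3 = 5.5).
Mode = (α−1)/β = 27.6/5.5 = 5.0182.
Mean = α/β = 28.6/5.5 = 5.2000.

MAP = 5.0182; posterior mean = 5.2000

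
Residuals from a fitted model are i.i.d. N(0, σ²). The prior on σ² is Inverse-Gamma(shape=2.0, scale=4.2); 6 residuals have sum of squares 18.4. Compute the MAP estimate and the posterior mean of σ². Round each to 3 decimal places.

Posterior: Inverse-Gamma(shape = 2.0+6/2 = 5.0, scale = 4.2+18.4/2 = 13.4).
Mode = β/(α+1) = 13.4/6.0 = 2.233.
Mean = β/(α−1) = 13.4/4.0 = 3.350.

MAP = 2.233, posterior mean = 3.350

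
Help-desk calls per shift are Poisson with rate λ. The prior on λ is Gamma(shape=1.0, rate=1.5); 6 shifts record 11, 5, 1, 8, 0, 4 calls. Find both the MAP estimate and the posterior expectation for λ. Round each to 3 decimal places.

MAP = 3.867; posterior mean = 4.000

Σ counts = 29. Posterior: Gamma(shape = 1.0+29 = 30.0, rate = 1.5+6 = 7.5).
Mode = (α−1)/β = 29.0/7.5 = 3.867.
Mean = α/β = 30.0/7.5 = 4.000.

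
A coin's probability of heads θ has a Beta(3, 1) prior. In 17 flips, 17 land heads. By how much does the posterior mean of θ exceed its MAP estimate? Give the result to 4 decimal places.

-0.0476

Posterior: Beta(3+17, 1+0) = Beta(20, 1).
Since β = 1 ≤ 1 and α > 1, the Beta density is monotone increasing on [0,1]; the mode is at 1.
Mean = 20/(20+1) = 0.9524.
Difference = 0.9524 − 1.0000 = -0.0476.
Left-skewed posterior ⇒ mean < mode.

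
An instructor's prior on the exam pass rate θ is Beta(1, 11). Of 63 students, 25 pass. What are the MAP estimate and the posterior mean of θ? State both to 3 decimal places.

MAP = 0.342, posterior mean = 0.347

Posterior: Beta(1+25, 11+38) = Beta(26, 49).
Mode = (26−1)/(26+49−2) = 25/73 = 0.342.
Mean = 26/(26+49) = 26/75 = 0.347.
The mean is pulled above the mode by the posterior's right skew.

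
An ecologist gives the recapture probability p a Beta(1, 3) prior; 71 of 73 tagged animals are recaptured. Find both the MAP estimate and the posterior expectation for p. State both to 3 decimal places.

MAP = 0.947; posterior mean = 0.935

Posterior: Beta(1+71, 3+2) = Beta(72, 5).
Mode = (72−1)/(72+5−2) = 71/75 = 0.947.
Mean = 72/(72+5) = 72/77 = 0.935.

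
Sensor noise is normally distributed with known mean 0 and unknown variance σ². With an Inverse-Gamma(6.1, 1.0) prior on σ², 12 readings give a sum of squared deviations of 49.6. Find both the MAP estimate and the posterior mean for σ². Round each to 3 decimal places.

MAP = 1.969; posterior mean = 2.324

Posterior: Inverse-Gamma(shape = 6.1+12/2 = 12.1, scale = 1.0+49.6/2 = 25.8).
Mode = β/(α+1) = 25.8/13.1 = 1.969.
Mean = β/(α−1) = 25.8/11.1 = 2.324.
The posterior is right-skewed, so the mean exceeds the mode.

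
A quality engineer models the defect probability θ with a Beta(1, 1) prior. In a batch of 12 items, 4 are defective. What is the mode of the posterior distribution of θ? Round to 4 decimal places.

Posterior: Beta(1+4, 1+8) = Beta(5, 9).
Mode = (5−1)/(5+9−2) = 4/12 = 0.3333.
Mean = 5/(5+9) = 5/14 = 0.3571.
This is the posterior mode — the MAP estimate.

0.3333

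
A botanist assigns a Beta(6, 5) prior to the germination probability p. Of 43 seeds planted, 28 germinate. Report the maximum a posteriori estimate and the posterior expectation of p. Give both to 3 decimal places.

MAP = 0.635; posterior mean = 0.630

Posterior: Beta(6+28, 5+15) = Beta(34, 20).
Mode = (34−1)/(34+20−2) = 33/52 = 0.635.
Mean = 34/(34+20) = 34/54 = 0.630.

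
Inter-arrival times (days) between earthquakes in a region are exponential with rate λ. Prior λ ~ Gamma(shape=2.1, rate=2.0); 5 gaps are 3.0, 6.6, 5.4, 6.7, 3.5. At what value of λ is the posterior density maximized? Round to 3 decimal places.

Σ times = 25.2. Posterior: Gamma(shape = 2.1+5 = 7.1, rate = 2.0+25.2 = 27.2).
Mode = (α−1)/β = 6.1/27.2 = 0.224.
Mean = α/β = 7.1/27.2 = 0.261.
This is the posterior mode — the MAP estimate.

0.224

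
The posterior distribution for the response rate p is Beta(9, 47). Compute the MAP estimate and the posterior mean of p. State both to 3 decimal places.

Mode = (9−1)/(9+47−2) = 8/54 = 0.148.
Mean = 9/(9+47) = 9/56 = 0.161.
The posterior is right-skewed, so the mean exceeds the mode.

MAP: 0.148. Posterior mean: 0.161.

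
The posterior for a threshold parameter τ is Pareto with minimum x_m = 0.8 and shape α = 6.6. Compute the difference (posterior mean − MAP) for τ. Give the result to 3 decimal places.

0.143

The Pareto density is strictly decreasing on [x_m, ∞), so the mode is x_m = 0.800.
Mean = α·x_m/(α−1) = 6.6·0.8/5.6 = 0.943.
Difference = 0.943 − 0.800 = 0.143.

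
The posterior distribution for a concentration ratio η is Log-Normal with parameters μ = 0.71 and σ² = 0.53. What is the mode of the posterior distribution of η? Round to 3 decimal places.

Mode = exp(μ − σ²) = exp(0.18) = 1.197.
Mean = exp(μ + σ²/2) = exp(0.975) = 2.651.
This is the posterior mode — the MAP estimate.

1.197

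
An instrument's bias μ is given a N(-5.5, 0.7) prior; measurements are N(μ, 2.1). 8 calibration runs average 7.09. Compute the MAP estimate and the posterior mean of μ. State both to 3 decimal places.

MAP: 3.656. Posterior mean: 3.656.

Posterior for μ is Normal. Precision-weighted mean: (1/0.7·-5.5 + 8/2.1·7.09) / (1/0.7 + 8/2.1) = 3.656.
A Normal posterior is symmetric, so mode = mean.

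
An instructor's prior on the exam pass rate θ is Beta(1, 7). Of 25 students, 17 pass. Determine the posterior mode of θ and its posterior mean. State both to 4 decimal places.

Posterior: Beta(1+17, 7+8) = Beta(18, 15).
Mode = (18−1)/(18+15−2) = 17/31 = 0.5484.
Mean = 18/(18+15) = 18/33 = 0.5455.

posterior mode = 0.5484, posterior mean = 0.5455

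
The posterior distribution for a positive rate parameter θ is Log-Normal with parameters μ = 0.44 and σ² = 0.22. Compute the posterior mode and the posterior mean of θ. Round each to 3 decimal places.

Mode = exp(μ − σ²) = exp(0.22) = 1.246.
Mean = exp(μ + σ²/2) = exp(0.550) = 1.733.

MAP = 1.246, posterior mean = 1.733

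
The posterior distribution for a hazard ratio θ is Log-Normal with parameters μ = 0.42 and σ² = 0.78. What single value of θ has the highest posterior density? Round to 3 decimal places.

Mode = exp(μ − σ²) = exp(-0.36) = 0.698.
Mean = exp(μ + σ²/2) = exp(0.810) = 2.248.
This is the posterior mode — the MAP estimate.

0.698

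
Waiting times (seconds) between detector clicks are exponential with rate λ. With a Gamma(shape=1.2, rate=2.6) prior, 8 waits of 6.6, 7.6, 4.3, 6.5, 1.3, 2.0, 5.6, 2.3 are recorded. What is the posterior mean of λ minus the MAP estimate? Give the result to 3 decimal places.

Σ times = 36.2. Posterior: Gamma(shape = 1.2+8 = 9.2, rate = 2.6+36.2 = 38.8).
Mode = (α−1)/β = 8.2/38.8 = 0.211.
Mean = α/β = 9.2/38.8 = 0.237.
Difference = 0.237 − 0.211 = 0.026.
Right-skewed posterior ⇒ mode < mean.

0.026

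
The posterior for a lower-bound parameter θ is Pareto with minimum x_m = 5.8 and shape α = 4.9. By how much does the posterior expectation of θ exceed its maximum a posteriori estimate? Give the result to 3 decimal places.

1.487

The Pareto density is strictly decreasing on [x_m, ∞), so the mode is x_m = 5.800.
Mean = α·x_m/(α−1) = 4.9·5.8/3.9 = 7.287.
Difference = 7.287 − 5.800 = 1.487.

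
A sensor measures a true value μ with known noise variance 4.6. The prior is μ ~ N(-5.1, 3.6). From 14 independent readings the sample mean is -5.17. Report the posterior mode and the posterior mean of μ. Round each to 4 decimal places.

MAP = -5.1641, posterior mean = -5.1641

Posterior for μ is Normal. Precision-weighted mean: (1/3.6·-5.1 + 14/4.6·-5.17) / (1/3.6 + 14/4.6) = -5.1641.
A Normal posterior is symmetric, so mode = mean.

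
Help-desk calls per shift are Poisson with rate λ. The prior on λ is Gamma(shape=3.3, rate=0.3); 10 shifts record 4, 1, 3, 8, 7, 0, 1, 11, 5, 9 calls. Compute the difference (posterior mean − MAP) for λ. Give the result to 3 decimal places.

Σ counts = 49. Posterior: Gamma(shape = 3.3+49 = 52.3, rate = 0.3+10 = 10.3).
Mode = (α−1)/β = 51.3/10.3 = 4.981.
Mean = α/β = 52.3/10.3 = 5.078.
Difference = 5.078 − 4.981 = 0.097.

0.097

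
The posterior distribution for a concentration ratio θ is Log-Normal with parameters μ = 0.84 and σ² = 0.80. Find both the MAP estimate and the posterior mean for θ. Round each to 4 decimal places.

Mode = exp(μ − σ²) = exp(0.04) = 1.0408.
Mean = exp(μ + σ²/2) = exp(1.240) = 3.4556.

MAP estimate = 1.0408, posterior mean = 3.4556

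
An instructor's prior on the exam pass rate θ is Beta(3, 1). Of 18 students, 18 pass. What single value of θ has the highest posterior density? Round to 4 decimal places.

1.0000

Posterior: Beta(3+18, 1+0) = Beta(21, 1).
Since β = 1 ≤ 1 and α > 1, the Beta density is monotone increasing on [0,1]; the mode is at 1.
Mean = 21/(21+1) = 0.9545.
This is the posterior mode — the MAP estimate.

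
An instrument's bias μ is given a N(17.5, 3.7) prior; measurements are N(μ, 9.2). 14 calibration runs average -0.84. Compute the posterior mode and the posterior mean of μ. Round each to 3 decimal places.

Posterior for μ is Normal. Precision-weighted mean: (1/3.7·17.5 + 14/9.2·-0.84) / (1/3.7 + 14/9.2) = 1.926.
A Normal posterior is symmetric, so mode = mean.

μ_MAP = 1.926, E[μ|data] = 1.926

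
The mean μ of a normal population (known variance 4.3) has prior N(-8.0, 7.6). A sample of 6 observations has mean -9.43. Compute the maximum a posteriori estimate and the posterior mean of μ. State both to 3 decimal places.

μ_MAP = -9.307, E[μ|data] = -9.307

Posterior for μ is Normal. Precision-weighted mean: (1/7.6·-8.0 + 6/4.3·-9.43) / (1/7.6 + 6/4.3) = -9.307.
A Normal posterior is symmetric, so mode = mean.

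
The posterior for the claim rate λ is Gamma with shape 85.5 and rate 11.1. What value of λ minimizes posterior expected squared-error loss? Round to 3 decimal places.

7.703

Mode = (α−1)/β = 84.5/11.1 = 7.613.
Mean = α/β = 85.5/11.1 = 7.703.
Squared-error loss ⇒ the optimal estimator is the posterior mean.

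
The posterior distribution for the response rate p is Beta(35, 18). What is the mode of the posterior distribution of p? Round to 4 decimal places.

Mode = (35−1)/(35+18−2) = 34/51 = 0.6667.
Mean = 35/(35+18) = 35/53 = 0.6604.
This is the posterior mode — the MAP estimate.

0.6667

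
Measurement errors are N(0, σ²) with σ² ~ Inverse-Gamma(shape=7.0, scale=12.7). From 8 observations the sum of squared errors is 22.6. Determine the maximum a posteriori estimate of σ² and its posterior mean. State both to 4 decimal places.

MAP = 2.0000, posterior mean = 2.4000

Posterior: Inverse-Gamma(shape = 7.0+8/2 = 11.0, scale = 12.7+22.6/2 = 24.0).
Mode = β/(α+1) = 24.0/12.0 = 2.0000.
Mean = β/(α−1) = 24.0/10.0 = 2.4000.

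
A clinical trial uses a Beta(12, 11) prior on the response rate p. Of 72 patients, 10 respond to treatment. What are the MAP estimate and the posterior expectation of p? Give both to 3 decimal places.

Posterior: Beta(12+10, 11+62) = Beta(22, 73).
Mode = (22−1)/(22+73−2) = 21/93 = 0.226.
Mean = 22/(22+73) = 22/95 = 0.232.

p_MAP = 0.226, E[p|data] = 0.232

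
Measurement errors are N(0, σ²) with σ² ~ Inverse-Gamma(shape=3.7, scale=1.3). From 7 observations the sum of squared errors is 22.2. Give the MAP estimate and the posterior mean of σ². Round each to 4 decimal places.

Posterior: Inverse-Gamma(shape = 3.7+7/2 = 7.2, scale = 1.3+22.2/2 = 12.4).
Mode = β/(α+1) = 12.4/8.2 = 1.5122.
Mean = β/(α−1) = 12.4/6.2 = 2.0000.
The posterior is right-skewed, so the mean exceeds the mode.

MAP: 1.5122. Posterior mean: 2.0000.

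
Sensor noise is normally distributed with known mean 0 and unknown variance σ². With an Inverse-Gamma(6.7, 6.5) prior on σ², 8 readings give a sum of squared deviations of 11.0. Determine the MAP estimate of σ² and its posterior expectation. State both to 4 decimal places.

Posterior: Inverse-Gamma(shape = 6.7+8/2 = 10.7, scale = 6.5+11.0/2 = 12.0).
Mode = β/(α+1) = 12.0/11.7 = 1.0256.
Mean = β/(α−1) = 12.0/9.7 = 1.2371.

MAP estimate = 1.0256, posterior expectation = 1.2371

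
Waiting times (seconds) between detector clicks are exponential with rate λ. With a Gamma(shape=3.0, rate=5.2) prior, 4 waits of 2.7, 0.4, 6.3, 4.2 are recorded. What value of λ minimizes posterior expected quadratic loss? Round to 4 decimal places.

Σ times = 13.6. Posterior: Gamma(shape = 3.0+4 = 7.0, rate = 5.2+13.6 = 18.8).
Mode = (α−1)/β = 6.0/18.8 = 0.3191.
Mean = α/β = 7.0/18.8 = 0.3723.
Quadratic loss ⇒ the optimal estimator is the posterior mean.

0.3723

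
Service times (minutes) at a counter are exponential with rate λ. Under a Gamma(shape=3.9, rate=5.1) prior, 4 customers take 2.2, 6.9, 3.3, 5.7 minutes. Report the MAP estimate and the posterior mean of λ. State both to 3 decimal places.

MAP estimate = 0.297, posterior mean = 0.341

Σ times = 18.1. Posterior: Gamma(shape = 3.9+4 = 7.9, rate = 5.1+18.1 = 23.2).
Mode = (α−1)/β = 6.9/23.2 = 0.297.
Mean = α/β = 7.9/23.2 = 0.341.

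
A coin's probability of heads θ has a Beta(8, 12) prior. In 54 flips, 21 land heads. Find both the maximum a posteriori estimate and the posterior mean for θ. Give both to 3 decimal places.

MAP = 0.389, posterior mean = 0.392

Posterior: Beta(8+21, 12+33) = Beta(29, 45).
Mode = (29−1)/(29+45−2) = 28/72 = 0.389.
Mean = 29/(29+45) = 29/74 = 0.392.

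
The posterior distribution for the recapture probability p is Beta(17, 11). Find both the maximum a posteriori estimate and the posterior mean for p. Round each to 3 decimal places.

maximum a posteriori estimate = 0.615, posterior mean = 0.607

Mode = (17−1)/(17+11−2) = 16/26 = 0.615.
Mean = 17/(17+11) = 17/28 = 0.607.
The posterior is left-skewed, so the mode exceeds the mean.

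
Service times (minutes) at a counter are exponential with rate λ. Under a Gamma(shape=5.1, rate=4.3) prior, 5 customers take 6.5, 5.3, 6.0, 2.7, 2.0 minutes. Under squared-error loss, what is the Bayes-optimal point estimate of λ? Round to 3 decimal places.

0.377

Σ times = 22.5. Posterior: Gamma(shape = 5.1+5 = 10.1, rate = 4.3+22.5 = 26.8).
Mode = (α−1)/β = 9.1/26.8 = 0.340.
Mean = α/β = 10.1/26.8 = 0.377.
Squared-error loss ⇒ the optimal estimator is the posterior mean.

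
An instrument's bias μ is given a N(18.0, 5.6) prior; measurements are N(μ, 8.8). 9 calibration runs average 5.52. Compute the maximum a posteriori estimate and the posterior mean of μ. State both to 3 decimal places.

Posterior for μ is Normal. Precision-weighted mean: (1/5.6·18.0 + 9/8.8·5.52) / (1/5.6 + 9/8.8) = 7.375.
A Normal posterior is symmetric, so mode = mean.

MAP = 7.375; posterior mean = 7.375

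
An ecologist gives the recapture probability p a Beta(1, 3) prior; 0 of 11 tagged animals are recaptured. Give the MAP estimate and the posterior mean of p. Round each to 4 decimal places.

p_MAP = 0.0000, E[p|data] = 0.0667

Posterior: Beta(1+0, 3+11) = Beta(1, 14).
Since α = 1 ≤ 1 and β > 1, the Beta density is monotone decreasing on [0,1]; the mode is at 0.
Mean = 1/(1+14) = 0.0667.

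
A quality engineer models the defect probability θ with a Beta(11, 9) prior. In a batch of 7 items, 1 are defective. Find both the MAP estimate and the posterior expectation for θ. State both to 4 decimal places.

Posterior: Beta(11+1, 9+6) = Beta(12, 15).
Mode = (12−1)/(12+15−2) = 11/25 = 0.4400.
Mean = 12/(12+15) = 12/27 = 0.4444.

θ_MAP = 0.4400, E[θ|data] = 0.4444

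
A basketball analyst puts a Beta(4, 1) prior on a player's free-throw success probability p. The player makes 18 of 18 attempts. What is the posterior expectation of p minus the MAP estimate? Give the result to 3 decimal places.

Posterior: Beta(4+18, 1+0) = Beta(22, 1).
Since β = 1 ≤ 1 and α > 1, the Beta density is monotone increasing on [0,1]; the mode is at 1.
Mean = 22/(22+1) = 0.957.
Difference = 0.957 − 1.000 = -0.043.

-0.043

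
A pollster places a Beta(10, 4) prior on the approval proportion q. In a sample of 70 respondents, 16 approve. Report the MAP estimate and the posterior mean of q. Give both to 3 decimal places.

Posterior: Beta(10+16, 4+54) = Beta(26, 58).
Mode = (26−1)/(26+58−2) = 25/82 = 0.305.
Mean = 26/(26+58) = 26/84 = 0.310.
Mean > mode: the posterior has a right tail.

q_MAP = 0.305, E[q|data] = 0.310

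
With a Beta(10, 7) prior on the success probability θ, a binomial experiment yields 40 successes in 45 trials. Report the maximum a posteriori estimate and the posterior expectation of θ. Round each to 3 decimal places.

Posterior: Beta(10+40, 7+5) = Beta(50, 12).
Mode = (50−1)/(50+12−2) = 49/60 = 0.817.
Mean = 50/(50+12) = 50/62 = 0.806.
Left-skewed posterior ⇒ mean < mode.

MAP: 0.817. Posterior mean: 0.806.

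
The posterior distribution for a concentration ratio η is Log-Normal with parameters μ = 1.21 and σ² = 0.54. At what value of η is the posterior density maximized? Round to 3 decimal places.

Mode = exp(μ − σ²) = exp(0.67) = 1.954.
Mean = exp(μ + σ²/2) = exp(1.480) = 4.393.
This is the posterior mode — the MAP estimate.

1.954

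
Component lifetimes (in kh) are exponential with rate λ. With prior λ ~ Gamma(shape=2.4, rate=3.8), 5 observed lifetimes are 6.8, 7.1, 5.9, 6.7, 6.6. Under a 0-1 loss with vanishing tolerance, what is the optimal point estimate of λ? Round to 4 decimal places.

0.1734

Σ times = 33.1. Posterior: Gamma(shape = 2.4+5 = 7.4, rate = 3.8+33.1 = 36.9).
Mode = (α−1)/β = 6.4/36.9 = 0.1734.
Mean = α/β = 7.4/36.9 = 0.2005.
This is the posterior mode — the MAP estimate.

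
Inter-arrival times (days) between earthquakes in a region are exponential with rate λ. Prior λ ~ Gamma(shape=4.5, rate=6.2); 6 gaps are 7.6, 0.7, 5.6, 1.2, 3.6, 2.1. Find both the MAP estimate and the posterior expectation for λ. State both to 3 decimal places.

Σ times = 20.8. Posterior: Gamma(shape = 4.5+6 = 10.5, rate = 6.2+20.8 = 27.0).
Mode = (α−1)/β = 9.5/27.0 = 0.352.
Mean = α/β = 10.5/27.0 = 0.389.
The mean is pulled above the mode by the posterior's right skew.

MAP = 0.352; posterior mean = 0.389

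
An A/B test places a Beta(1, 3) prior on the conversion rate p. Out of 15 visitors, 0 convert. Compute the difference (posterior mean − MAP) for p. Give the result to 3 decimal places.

Posterior: Beta(1+0, 3+15) = Beta(1, 18).
Since α = 1 ≤ 1 and β > 1, the Beta density is monotone decreasing on [0,1]; the mode is at 0.
Mean = 1/(1+18) = 0.053.
Difference = 0.053 − 0.000 = 0.053.

0.053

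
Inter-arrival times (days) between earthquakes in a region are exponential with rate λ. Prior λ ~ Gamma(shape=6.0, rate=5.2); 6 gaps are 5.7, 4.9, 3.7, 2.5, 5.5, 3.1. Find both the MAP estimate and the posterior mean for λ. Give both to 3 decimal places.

Σ times = 25.4. Posterior: Gamma(shape = 6.0+6 = 12.0, rate = 5.2+25.4 = 30.6).
Mode = (α−1)/β = 11.0/30.6 = 0.359.
Mean = α/β = 12.0/30.6 = 0.392.

MAP = 0.359, posterior mean = 0.392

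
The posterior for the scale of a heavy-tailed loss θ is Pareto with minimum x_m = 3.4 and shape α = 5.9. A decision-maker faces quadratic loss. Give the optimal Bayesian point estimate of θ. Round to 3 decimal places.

4.094

The Pareto density is strictly decreasing on [x_m, ∞), so the mode is x_m = 3.400.
Mean = α·x_m/(α−1) = 5.9·3.4/4.9 = 4.094.
Quadratic loss ⇒ the optimal estimator is the posterior mean.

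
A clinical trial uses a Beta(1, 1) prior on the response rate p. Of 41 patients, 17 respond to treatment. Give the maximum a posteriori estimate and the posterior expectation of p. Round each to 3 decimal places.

MAP: 0.415. Posterior mean: 0.419.

Posterior: Beta(1+17, 1+24) = Beta(18, 25).
Mode = (18−1)/(18+25−2) = 17/41 = 0.415.
With a flat prior the MAP equals the MLE, 17/41.
Mean = 18/(18+25) = 18/43 = 0.419.
The mean is pulled above the mode by the posterior's right skew.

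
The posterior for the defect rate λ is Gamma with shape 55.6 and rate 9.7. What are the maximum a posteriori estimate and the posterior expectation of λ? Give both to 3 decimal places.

maximum a posteriori estimate = 5.629, posterior expectation = 5.732

Mode = (α−1)/β = 54.6/9.7 = 5.629.
Mean = α/β = 55.6/9.7 = 5.732.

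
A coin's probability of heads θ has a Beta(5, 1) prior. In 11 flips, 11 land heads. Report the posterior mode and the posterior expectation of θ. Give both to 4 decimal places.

Posterior: Beta(5+11, 1+0) = Beta(16, 1).
Since β = 1 ≤ 1 and α > 1, the Beta density is monotone increasing on [0,1]; the mode is at 1.
Mean = 16/(16+1) = 0.9412.
Mode > mean: the posterior has a left tail.

θ_MAP = 1.0000, E[θ|data] = 0.9412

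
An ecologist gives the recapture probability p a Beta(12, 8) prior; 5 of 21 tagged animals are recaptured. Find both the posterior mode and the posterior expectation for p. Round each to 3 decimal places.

Posterior: Beta(12+5, 8+16) = Beta(17, 24).
Mode = (17−1)/(17+24−2) = 16/39 = 0.410.
Mean = 17/(17+24) = 17/41 = 0.415.

posterior mode = 0.410, posterior expectation = 0.415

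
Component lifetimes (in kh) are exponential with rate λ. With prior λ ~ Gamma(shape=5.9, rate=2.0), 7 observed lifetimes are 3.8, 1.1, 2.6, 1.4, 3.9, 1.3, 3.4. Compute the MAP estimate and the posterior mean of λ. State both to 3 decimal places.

Σ times = 17.5. Posterior: Gamma(shape = 5.9+7 = 12.9, rate = 2.0+17.5 = 19.5).
Mode = (α−1)/β = 11.9/19.5 = 0.610.
Mean = α/β = 12.9/19.5 = 0.662.

λ_MAP = 0.610, E[λ|data] = 0.662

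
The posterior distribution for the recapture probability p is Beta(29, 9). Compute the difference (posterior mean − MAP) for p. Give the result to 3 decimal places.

Mode = (29−1)/(29+9−2) = 28/36 = 0.778.
Mean = 29/(29+9) = 29/38 = 0.763.
Difference = 0.763 − 0.778 = -0.015.
Left-skewed posterior ⇒ mean < mode.

-0.015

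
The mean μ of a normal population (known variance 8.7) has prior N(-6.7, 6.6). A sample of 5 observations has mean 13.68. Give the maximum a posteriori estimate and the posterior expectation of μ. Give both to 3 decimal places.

Posterior for μ is Normal. Precision-weighted mean: (1/6.6·-6.7 + 5/8.7·13.68) / (1/6.6 + 5/8.7) = 9.428.
A Normal posterior is symmetric, so mode = mean.

maximum a posteriori estimate = 9.428, posterior expectation = 9.428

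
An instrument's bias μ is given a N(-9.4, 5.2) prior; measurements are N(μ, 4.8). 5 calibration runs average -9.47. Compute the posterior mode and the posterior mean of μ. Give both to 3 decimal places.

Posterior for μ is Normal. Precision-weighted mean: (1/5.2·-9.4 + 5/4.8·-9.47) / (1/5.2 + 5/4.8) = -9.459.
A Normal posterior is symmetric, so mode = mean.

posterior mode = -9.459, posterior mean = -9.459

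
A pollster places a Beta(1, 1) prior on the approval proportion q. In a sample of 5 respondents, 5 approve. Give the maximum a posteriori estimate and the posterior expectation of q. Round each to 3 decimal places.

q_MAP = 1.000, E[q|data] = 0.857

Posterior: Beta(1+5, 1+0) = Beta(6, 1).
Since β = 1 ≤ 1 and α > 1, the Beta density is monotone increasing on [0,1]; the mode is at 1.
Mean = 6/(6+1) = 0.857.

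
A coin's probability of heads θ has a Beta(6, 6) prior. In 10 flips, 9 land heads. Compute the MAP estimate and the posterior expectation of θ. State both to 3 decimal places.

Posterior: Beta(6+9, 6+1) = Beta(15, 7).
Mode = (15−1)/(15+7−2) = 14/20 = 0.700.
Mean = 15/(15+7) = 15/22 = 0.682.
The posterior is left-skewed, so the mode exceeds the mean.

MAP = 0.700; posterior mean = 0.682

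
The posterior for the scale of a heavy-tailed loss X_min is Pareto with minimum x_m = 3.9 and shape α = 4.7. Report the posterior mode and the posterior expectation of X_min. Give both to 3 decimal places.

The Pareto density is strictly decreasing on [x_m, ∞), so the mode is x_m = 3.900.
Mean = α·x_m/(α−1) = 4.7·3.9/3.7 = 4.954.

posterior mode = 3.900, posterior expectation = 4.954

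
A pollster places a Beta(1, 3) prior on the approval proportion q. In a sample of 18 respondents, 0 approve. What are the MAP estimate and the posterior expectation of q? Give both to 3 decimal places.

MAP = 0.000; posterior mean = 0.045

Posterior: Beta(1+0, 3+18) = Beta(1, 21).
Since α = 1 ≤ 1 and β > 1, the Beta density is monotone decreasing on [0,1]; the mode is at 0.
Mean = 1/(1+21) = 0.045.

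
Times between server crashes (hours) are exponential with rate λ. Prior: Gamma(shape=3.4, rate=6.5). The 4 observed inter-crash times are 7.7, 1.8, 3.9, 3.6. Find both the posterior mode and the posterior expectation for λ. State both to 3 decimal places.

MAP = 0.272, posterior mean = 0.315

Σ times = 17.0. Posterior: Gamma(shape = 3.4+4 = 7.4, rate = 6.5+17.0 = 23.5).
Mode = (α−1)/β = 6.4/23.5 = 0.272.
Mean = α/β = 7.4/23.5 = 0.315.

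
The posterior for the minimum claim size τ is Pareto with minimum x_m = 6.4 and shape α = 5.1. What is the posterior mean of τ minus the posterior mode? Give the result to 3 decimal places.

1.561

The Pareto density is strictly decreasing on [x_m, ∞), so the mode is x_m = 6.400.
Mean = α·x_m/(α−1) = 5.1·6.4/4.1 = 7.961.
Difference = 7.961 − 6.400 = 1.561.
The posterior is right-skewed, so the mean exceeds the mode.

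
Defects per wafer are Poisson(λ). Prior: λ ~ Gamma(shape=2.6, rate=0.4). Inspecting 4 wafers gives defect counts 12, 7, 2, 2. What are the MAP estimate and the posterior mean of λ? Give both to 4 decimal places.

MAP = 5.5909; posterior mean = 5.8182

Σ counts = 23. Posterior: Gamma(shape = 2.6+23 = 25.6, rate = 0.4+4 = 4.4).
Mode = (α−1)/β = 24.6/4.4 = 5.5909.
Mean = α/β = 25.6/4.4 = 5.8182.
Right-skewed posterior ⇒ mode < mean.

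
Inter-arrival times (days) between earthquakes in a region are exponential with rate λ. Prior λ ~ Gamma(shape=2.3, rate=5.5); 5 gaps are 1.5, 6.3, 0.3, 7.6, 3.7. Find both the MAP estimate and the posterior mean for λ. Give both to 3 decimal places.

Σ times = 19.4. Posterior: Gamma(shape = 2.3+5 = 7.3, rate = 5.5+19.4 = 24.9).
Mode = (α−1)/β = 6.3/24.9 = 0.253.
Mean = α/β = 7.3/24.9 = 0.293.
The posterior is right-skewed, so the mean exceeds the mode.

MAP: 0.253. Posterior mean: 0.293.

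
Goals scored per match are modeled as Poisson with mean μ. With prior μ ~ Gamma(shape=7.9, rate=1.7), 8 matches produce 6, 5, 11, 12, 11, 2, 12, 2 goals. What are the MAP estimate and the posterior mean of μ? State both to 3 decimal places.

Σ counts = 61. Posterior: Gamma(shape = 7.9+61 = 68.9, rate = 1.7+8 = 9.7).
Mode = (α−1)/β = 67.9/9.7 = 7.000.
Mean = α/β = 68.9/9.7 = 7.103.

MAP: 7.000. Posterior mean: 7.103.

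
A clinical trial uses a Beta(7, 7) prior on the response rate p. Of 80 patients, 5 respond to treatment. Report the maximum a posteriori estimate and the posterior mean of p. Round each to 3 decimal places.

Posterior: Beta(7+5, 7+75) = Beta(12, 82).
Mode = (12−1)/(12+82−2) = 11/92 = 0.120.
Mean = 12/(12+82) = 12/94 = 0.128.

maximum a posteriori estimate = 0.120, posterior mean = 0.128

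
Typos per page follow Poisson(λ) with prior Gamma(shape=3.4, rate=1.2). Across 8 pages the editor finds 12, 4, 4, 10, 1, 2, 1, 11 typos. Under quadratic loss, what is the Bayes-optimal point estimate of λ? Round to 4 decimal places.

5.2609

Σ counts = 45. Posterior: Gamma(shape = 3.4+45 = 48.4, rate = 1.2+8 = 9.2).
Mode = (α−1)/β = 47.4/9.2 = 5.1522.
Mean = α/β = 48.4/9.2 = 5.2609.
Quadratic loss ⇒ the optimal estimator is the posterior mean.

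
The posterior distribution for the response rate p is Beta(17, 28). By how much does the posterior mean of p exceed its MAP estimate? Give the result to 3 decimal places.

0.006

Mode = (17−1)/(17+28−2) = 16/43 = 0.372.
Mean = 17/(17+28) = 17/45 = 0.378.
Difference = 0.378 − 0.372 = 0.006.
The mean is pulled above the mode by the posterior's right skew.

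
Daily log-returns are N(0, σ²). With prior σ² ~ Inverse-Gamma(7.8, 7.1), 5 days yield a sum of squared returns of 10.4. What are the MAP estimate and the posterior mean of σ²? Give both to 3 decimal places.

MAP = 1.088, posterior mean = 1.323

Posterior: Inverse-Gamma(shape = 7.8+5/2 = 10.3, scale = 7.1+10.4/2 = 12.3).
Mode = β/(α+1) = 12.3/11.3 = 1.088.
Mean = β/(α−1) = 12.3/9.3 = 1.323.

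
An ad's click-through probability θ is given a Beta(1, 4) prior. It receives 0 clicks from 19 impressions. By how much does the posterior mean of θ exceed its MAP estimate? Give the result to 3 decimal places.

0.042

Posterior: Beta(1+0, 4+19) = Beta(1, 23).
Since α = 1 ≤ 1 and β > 1, the Beta density is monotone decreasing on [0,1]; the mode is at 0.
Mean = 1/(1+23) = 0.042.
Difference = 0.042 − 0.000 = 0.042.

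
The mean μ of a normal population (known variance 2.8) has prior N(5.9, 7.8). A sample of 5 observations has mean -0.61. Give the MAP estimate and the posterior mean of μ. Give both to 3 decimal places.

MAP = -0.174; posterior mean = -0.174

Posterior for μ is Normal. Precision-weighted mean: (1/7.8·5.9 + 5/2.8·-0.61) / (1/7.8 + 5/2.8) = -0.174.
A Normal posterior is symmetric, so mode = mean.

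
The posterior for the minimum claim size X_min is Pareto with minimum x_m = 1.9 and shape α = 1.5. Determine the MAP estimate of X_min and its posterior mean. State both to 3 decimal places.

The Pareto density is strictly decreasing on [x_m, ∞), so the mode is x_m = 1.900.
Mean = α·x_m/(α−1) = 1.5·1.9/0.5 = 5.700.
The posterior is right-skewed, so the mean exceeds the mode.

MAP: 1.900. Posterior mean: 5.700.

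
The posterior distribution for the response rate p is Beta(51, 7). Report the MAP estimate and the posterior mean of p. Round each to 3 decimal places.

p_MAP = 0.893, E[p|data] = 0.879

Mode = (51−1)/(51+7−2) = 50/56 = 0.893.
Mean = 51/(51+7) = 51/58 = 0.879.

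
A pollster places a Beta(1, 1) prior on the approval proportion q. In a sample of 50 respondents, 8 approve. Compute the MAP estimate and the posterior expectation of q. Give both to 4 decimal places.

Posterior: Beta(1+8, 1+42) = Beta(9, 43).
Mode = (9−1)/(9+43−2) = 8/50 = 0.1600.
Mean = 9/(9+43) = 9/52 = 0.1731.

MAP: 0.1600. Posterior mean: 0.1731.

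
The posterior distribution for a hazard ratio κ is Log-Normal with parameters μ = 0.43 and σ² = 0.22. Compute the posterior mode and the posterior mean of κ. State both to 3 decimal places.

Mode = exp(μ − σ²) = exp(0.21) = 1.234.
Mean = exp(μ + σ²/2) = exp(0.540) = 1.716.

κ_MAP = 1.234, E[κ|data] = 1.716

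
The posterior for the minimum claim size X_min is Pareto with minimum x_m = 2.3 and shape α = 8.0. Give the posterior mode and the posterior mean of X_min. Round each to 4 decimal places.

MAP: 2.3000. Posterior mean: 2.6286.

The Pareto density is strictly decreasing on [x_m, ∞), so the mode is x_m = 2.3000.
Mean = α·x_m/(α−1) = 8.0·2.3/7.0 = 2.6286.
Mean > mode: the posterior has a right tail.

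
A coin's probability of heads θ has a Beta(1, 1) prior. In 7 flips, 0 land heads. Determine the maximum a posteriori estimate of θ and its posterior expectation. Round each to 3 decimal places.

Posterior: Beta(1+0, 1+7) = Beta(1, 8).
Since α = 1 ≤ 1 and β > 1, the Beta density is monotone decreasing on [0,1]; the mode is at 0.
Mean = 1/(1+8) = 0.111.
The posterior is right-skewed, so the mean exceeds the mode.

θ_MAP = 0.000, E[θ|data] = 0.111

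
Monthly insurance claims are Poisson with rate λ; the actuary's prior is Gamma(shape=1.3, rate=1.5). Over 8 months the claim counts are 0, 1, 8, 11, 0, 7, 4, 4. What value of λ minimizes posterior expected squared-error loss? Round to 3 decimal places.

Σ counts = 35. Posterior: Gamma(shape = 1.3+35 = 36.3, rate = 1.5+8 = 9.5).
Mode = (α−1)/β = 35.3/9.5 = 3.716.
Mean = α/β = 36.3/9.5 = 3.821.
Squared-error loss ⇒ the optimal estimator is the posterior mean.

3.821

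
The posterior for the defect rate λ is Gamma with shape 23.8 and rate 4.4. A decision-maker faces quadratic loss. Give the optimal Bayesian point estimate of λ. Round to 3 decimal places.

Mode = (α−1)/β = 22.8/4.4 = 5.182.
Mean = α/β = 23.8/4.4 = 5.409.
Quadratic loss ⇒ the optimal estimator is the posterior mean.

5.409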